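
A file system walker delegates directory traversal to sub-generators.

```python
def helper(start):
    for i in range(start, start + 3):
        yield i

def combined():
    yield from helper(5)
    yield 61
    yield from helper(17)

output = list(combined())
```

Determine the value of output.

Step 1: combined() delegates to helper(5):
  yield 5
  yield 6
  yield 7
Step 2: yield 61
Step 3: Delegates to helper(17):
  yield 17
  yield 18
  yield 19
Therefore output = [5, 6, 7, 61, 17, 18, 19].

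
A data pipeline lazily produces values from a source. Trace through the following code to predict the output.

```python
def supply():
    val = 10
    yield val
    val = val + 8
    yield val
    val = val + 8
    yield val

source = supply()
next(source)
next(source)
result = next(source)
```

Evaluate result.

Step 1: Trace through generator execution:
  Yield 1: val starts at 10, yield 10
  Yield 2: val = 10 + 8 = 18, yield 18
  Yield 3: val = 18 + 8 = 26, yield 26
Step 2: First next() gets 10, second next() gets the second value, third next() yields 26.
Therefore result = 26.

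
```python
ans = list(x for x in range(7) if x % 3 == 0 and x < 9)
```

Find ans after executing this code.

Step 1: Filter range(7) where x % 3 == 0 and x < 9:
  x=0: both conditions met, included
  x=1: excluded (1 % 3 != 0)
  x=2: excluded (2 % 3 != 0)
  x=3: both conditions met, included
  x=4: excluded (4 % 3 != 0)
  x=5: excluded (5 % 3 != 0)
  x=6: both conditions met, included
Therefore ans = [0, 3, 6].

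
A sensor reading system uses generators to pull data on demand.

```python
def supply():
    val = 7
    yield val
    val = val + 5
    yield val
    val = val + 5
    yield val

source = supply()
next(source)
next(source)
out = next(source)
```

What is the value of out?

Step 1: Trace through generator execution:
  Yield 1: val starts at 7, yield 7
  Yield 2: val = 7 + 5 = 12, yield 12
  Yield 3: val = 12 + 5 = 17, yield 17
Step 2: First next() gets 7, second next() gets the second value, third next() yields 17.
Therefore out = 17.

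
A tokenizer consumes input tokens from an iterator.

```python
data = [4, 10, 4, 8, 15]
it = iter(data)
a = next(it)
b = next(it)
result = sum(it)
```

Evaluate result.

Step 1: Create iterator over [4, 10, 4, 8, 15].
Step 2: a = next() = 4, b = next() = 10.
Step 3: sum() of remaining [4, 8, 15] = 27.
Therefore result = 27.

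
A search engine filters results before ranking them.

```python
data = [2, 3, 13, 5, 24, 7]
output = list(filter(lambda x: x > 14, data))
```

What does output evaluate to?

Step 1: Filter elements > 14:
  2: removed
  3: removed
  13: removed
  5: removed
  24: kept
  7: removed
Therefore output = [24].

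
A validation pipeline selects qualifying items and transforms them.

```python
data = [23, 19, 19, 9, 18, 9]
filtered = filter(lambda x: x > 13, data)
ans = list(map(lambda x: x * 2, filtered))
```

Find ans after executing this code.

Step 1: Filter data for elements > 13:
  23: kept
  19: kept
  19: kept
  9: removed
  18: kept
  9: removed
Step 2: Map x * 2 on filtered [23, 19, 19, 18]:
  23 -> 46
  19 -> 38
  19 -> 38
  18 -> 36
Therefore ans = [46, 38, 38, 36].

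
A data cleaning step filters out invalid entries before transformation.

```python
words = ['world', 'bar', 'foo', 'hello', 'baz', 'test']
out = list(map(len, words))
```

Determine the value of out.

Step 1: Map len() to each word:
  'world' -> 5
  'bar' -> 3
  'foo' -> 3
  'hello' -> 5
  'baz' -> 3
  'test' -> 4
Therefore out = [5, 3, 3, 5, 3, 4].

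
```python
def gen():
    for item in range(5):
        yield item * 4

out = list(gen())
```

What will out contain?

Step 1: For each item in range(5), yield item * 4:
  item=0: yield 0 * 4 = 0
  item=1: yield 1 * 4 = 4
  item=2: yield 2 * 4 = 8
  item=3: yield 3 * 4 = 12
  item=4: yield 4 * 4 = 16
Therefore out = [0, 4, 8, 12, 16].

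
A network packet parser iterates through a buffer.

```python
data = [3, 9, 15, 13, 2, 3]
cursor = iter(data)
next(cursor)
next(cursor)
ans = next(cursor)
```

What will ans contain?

Step 1: Create iterator over [3, 9, 15, 13, 2, 3].
Step 2: next() consumes 3.
Step 3: next() consumes 9.
Step 4: next() returns 15.
Therefore ans = 15.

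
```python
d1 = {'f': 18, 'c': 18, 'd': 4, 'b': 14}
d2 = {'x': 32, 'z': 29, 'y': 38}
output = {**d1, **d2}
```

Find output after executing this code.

Step 1: Merge d1 and d2 (d2 values override on key conflicts).
Step 2: d1 has keys ['f', 'c', 'd', 'b'], d2 has keys ['x', 'z', 'y'].
Therefore output = {'f': 18, 'c': 18, 'd': 4, 'b': 14, 'x': 32, 'z': 29, 'y': 38}.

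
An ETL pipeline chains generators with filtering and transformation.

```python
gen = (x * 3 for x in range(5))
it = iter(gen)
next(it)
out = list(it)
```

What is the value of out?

Step 1: Generator produces [0, 3, 6, 9, 12].
Step 2: next(it) consumes first element (0).
Step 3: list(it) collects remaining: [3, 6, 9, 12].
Therefore out = [3, 6, 9, 12].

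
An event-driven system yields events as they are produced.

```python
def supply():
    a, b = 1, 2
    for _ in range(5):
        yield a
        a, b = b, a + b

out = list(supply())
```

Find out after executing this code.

Step 1: Fibonacci-like sequence starting with a=1, b=2:
  Iteration 1: yield a=1, then a,b = 2,3
  Iteration 2: yield a=2, then a,b = 3,5
  Iteration 3: yield a=3, then a,b = 5,8
  Iteration 4: yield a=5, then a,b = 8,13
  Iteration 5: yield a=8, then a,b = 13,21
Therefore out = [1, 2, 3, 5, 8].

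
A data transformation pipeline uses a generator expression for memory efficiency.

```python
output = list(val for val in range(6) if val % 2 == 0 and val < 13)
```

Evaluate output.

Step 1: Filter range(6) where val % 2 == 0 and val < 13:
  val=0: both conditions met, included
  val=1: excluded (1 % 2 != 0)
  val=2: both conditions met, included
  val=3: excluded (3 % 2 != 0)
  val=4: both conditions met, included
  val=5: excluded (5 % 2 != 0)
Therefore output = [0, 2, 4].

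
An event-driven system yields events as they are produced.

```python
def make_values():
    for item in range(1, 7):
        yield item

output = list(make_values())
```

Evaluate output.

Step 1: The generator yields each value from range(1, 7).
Step 2: list() consumes all yields: [1, 2, 3, 4, 5, 6].
Therefore output = [1, 2, 3, 4, 5, 6].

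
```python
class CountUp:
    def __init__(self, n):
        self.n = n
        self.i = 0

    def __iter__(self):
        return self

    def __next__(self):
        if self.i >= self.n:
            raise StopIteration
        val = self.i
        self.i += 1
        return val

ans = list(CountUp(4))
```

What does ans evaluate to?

Step 1: CountUp(4) creates an iterator counting 0 to 3.
Step 2: list() consumes all values: [0, 1, 2, 3].
Therefore ans = [0, 1, 2, 3].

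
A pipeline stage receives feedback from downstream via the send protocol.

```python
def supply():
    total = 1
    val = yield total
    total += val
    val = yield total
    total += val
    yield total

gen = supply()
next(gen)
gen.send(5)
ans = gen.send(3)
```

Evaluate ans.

Step 1: next() -> yield total=1.
Step 2: send(5) -> val=5, total = 1+5 = 6, yield 6.
Step 3: send(3) -> val=3, total = 6+3 = 9, yield 9.
Therefore ans = 9.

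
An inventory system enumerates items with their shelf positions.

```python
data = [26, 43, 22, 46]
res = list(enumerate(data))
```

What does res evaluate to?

Step 1: enumerate pairs each element with its index:
  (0, 26)
  (1, 43)
  (2, 22)
  (3, 46)
Therefore res = [(0, 26), (1, 43), (2, 22), (3, 46)].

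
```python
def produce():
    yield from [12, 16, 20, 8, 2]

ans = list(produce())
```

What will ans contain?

Step 1: yield from delegates to the iterable, yielding each element.
Step 2: Collected values: [12, 16, 20, 8, 2].
Therefore ans = [12, 16, 20, 8, 2].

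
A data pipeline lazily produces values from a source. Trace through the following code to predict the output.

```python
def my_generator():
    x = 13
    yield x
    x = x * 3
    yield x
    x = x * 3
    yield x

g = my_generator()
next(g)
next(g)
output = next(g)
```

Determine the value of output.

Step 1: Trace through generator execution:
  Yield 1: x starts at 13, yield 13
  Yield 2: x = 13 * 3 = 39, yield 39
  Yield 3: x = 39 * 3 = 117, yield 117
Step 2: First next() gets 13, second next() gets the second value, third next() yields 117.
Therefore output = 117.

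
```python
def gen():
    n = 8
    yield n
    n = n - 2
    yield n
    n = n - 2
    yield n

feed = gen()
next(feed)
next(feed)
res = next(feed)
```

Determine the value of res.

Step 1: Trace through generator execution:
  Yield 1: n starts at 8, yield 8
  Yield 2: n = 8 - 2 = 6, yield 6
  Yield 3: n = 6 - 2 = 4, yield 4
Step 2: First next() gets 8, second next() gets the second value, third next() yields 4.
Therefore res = 4.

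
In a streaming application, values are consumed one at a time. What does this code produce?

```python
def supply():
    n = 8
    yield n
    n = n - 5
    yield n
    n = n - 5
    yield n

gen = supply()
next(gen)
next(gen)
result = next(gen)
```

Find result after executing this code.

Step 1: Trace through generator execution:
  Yield 1: n starts at 8, yield 8
  Yield 2: n = 8 - 5 = 3, yield 3
  Yield 3: n = 3 - 5 = -2, yield -2
Step 2: First next() gets 8, second next() gets the second value, third next() yields -2.
Therefore result = -2.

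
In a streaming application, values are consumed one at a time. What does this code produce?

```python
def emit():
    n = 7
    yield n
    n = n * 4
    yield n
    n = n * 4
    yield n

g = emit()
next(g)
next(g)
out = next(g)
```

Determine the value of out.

Step 1: Trace through generator execution:
  Yield 1: n starts at 7, yield 7
  Yield 2: n = 7 * 4 = 28, yield 28
  Yield 3: n = 28 * 4 = 112, yield 112
Step 2: First next() gets 7, second next() gets the second value, third next() yields 112.
Therefore out = 112.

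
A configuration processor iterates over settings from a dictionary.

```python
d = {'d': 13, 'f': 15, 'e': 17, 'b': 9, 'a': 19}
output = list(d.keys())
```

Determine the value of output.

Step 1: d.keys() returns the dictionary keys in insertion order.
Therefore output = ['d', 'f', 'e', 'b', 'a'].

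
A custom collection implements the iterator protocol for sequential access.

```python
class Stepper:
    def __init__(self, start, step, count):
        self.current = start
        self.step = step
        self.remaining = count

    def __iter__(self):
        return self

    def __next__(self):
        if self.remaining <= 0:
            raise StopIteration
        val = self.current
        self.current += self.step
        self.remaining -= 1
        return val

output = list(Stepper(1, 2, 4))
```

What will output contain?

Step 1: Stepper starts at 1, increments by 2, for 4 steps:
  Yield 1, then current += 2
  Yield 3, then current += 2
  Yield 5, then current += 2
  Yield 7, then current += 2
Therefore output = [1, 3, 5, 7].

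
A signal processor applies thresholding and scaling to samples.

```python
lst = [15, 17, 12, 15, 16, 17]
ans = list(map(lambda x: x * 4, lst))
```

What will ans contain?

Step 1: Apply lambda x: x * 4 to each element:
  15 -> 60
  17 -> 68
  12 -> 48
  15 -> 60
  16 -> 64
  17 -> 68
Therefore ans = [60, 68, 48, 60, 64, 68].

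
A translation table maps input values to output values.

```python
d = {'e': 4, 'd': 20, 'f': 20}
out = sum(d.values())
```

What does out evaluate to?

Step 1: d.values() = [4, 20, 20].
Step 2: sum = 44.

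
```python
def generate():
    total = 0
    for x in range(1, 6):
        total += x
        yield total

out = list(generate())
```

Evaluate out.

Step 1: Generator accumulates running sum:
  x=1: total = 1, yield 1
  x=2: total = 3, yield 3
  x=3: total = 6, yield 6
  x=4: total = 10, yield 10
  x=5: total = 15, yield 15
Therefore out = [1, 3, 6, 10, 15].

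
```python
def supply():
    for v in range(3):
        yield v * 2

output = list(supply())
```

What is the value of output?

Step 1: For each v in range(3), yield v * 2:
  v=0: yield 0 * 2 = 0
  v=1: yield 1 * 2 = 2
  v=2: yield 2 * 2 = 4
Therefore output = [0, 2, 4].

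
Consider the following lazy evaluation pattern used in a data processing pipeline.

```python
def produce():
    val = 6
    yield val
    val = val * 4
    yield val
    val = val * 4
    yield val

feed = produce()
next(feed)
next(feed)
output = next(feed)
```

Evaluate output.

Step 1: Trace through generator execution:
  Yield 1: val starts at 6, yield 6
  Yield 2: val = 6 * 4 = 24, yield 24
  Yield 3: val = 24 * 4 = 96, yield 96
Step 2: First next() gets 6, second next() gets the second value, third next() yields 96.
Therefore output = 96.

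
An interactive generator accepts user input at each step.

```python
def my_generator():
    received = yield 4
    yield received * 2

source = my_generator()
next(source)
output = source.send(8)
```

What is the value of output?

Step 1: next(source) advances to first yield, producing 4.
Step 2: send(8) resumes, received = 8.
Step 3: yield received * 2 = 8 * 2 = 16.
Therefore output = 16.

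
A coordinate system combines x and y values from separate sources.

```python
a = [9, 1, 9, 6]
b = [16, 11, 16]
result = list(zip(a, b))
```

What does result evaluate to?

Step 1: zip stops at shortest (len(a)=4, len(b)=3):
  Index 0: (9, 16)
  Index 1: (1, 11)
  Index 2: (9, 16)
Step 2: Last element of a (6) has no pair, dropped.
Therefore result = [(9, 16), (1, 11), (9, 16)].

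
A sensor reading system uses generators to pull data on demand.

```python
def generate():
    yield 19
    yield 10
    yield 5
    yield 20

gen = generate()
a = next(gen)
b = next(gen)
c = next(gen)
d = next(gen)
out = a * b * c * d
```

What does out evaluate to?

Step 1: Create generator and consume all values:
  a = next(gen) = 19
  b = next(gen) = 10
  c = next(gen) = 5
  d = next(gen) = 20
Step 2: out = 19 * 10 * 5 * 20 = 19000.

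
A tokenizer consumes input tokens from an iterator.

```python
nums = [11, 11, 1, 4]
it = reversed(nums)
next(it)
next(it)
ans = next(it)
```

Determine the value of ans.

Step 1: reversed([11, 11, 1, 4]) gives iterator: [4, 1, 11, 11].
Step 2: First next() = 4, second next() = 1.
Step 3: Third next() = 11.
Therefore ans = 11.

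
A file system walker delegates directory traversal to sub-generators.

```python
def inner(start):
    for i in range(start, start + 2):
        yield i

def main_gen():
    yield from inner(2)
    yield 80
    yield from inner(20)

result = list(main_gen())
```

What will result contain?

Step 1: main_gen() delegates to inner(2):
  yield 2
  yield 3
Step 2: yield 80
Step 3: Delegates to inner(20):
  yield 20
  yield 21
Therefore result = [2, 3, 80, 20, 21].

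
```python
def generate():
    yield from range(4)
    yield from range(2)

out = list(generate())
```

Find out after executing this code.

Step 1: Trace yields in order:
  yield 0
  yield 1
  yield 2
  yield 3
  yield 0
  yield 1
Therefore out = [0, 1, 2, 3, 0, 1].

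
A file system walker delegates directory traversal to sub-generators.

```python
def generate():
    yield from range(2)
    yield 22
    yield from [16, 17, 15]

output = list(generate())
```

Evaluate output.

Step 1: Trace yields in order:
  yield 0
  yield 1
  yield 22
  yield 16
  yield 17
  yield 15
Therefore output = [0, 1, 22, 16, 17, 15].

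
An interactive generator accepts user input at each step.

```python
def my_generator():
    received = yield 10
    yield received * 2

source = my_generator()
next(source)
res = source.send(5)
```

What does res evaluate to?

Step 1: next(source) advances to first yield, producing 10.
Step 2: send(5) resumes, received = 5.
Step 3: yield received * 2 = 5 * 2 = 10.
Therefore res = 10.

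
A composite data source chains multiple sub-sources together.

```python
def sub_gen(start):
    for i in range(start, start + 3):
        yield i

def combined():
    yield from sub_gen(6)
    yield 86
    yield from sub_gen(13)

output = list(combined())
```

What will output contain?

Step 1: combined() delegates to sub_gen(6):
  yield 6
  yield 7
  yield 8
Step 2: yield 86
Step 3: Delegates to sub_gen(13):
  yield 13
  yield 14
  yield 15
Therefore output = [6, 7, 8, 86, 13, 14, 15].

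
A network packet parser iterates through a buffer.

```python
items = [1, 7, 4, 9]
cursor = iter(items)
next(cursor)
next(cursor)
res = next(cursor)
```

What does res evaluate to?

Step 1: Create iterator over [1, 7, 4, 9].
Step 2: next() consumes 1.
Step 3: next() consumes 7.
Step 4: next() returns 4.
Therefore res = 4.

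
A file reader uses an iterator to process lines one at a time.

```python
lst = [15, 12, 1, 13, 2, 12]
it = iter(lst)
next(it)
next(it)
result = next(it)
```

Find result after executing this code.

Step 1: Create iterator over [15, 12, 1, 13, 2, 12].
Step 2: next() consumes 15.
Step 3: next() consumes 12.
Step 4: next() returns 1.
Therefore result = 1.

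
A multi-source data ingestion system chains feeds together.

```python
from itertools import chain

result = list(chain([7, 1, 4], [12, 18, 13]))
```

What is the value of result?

Step 1: chain() concatenates iterables: [7, 1, 4] + [12, 18, 13].
Therefore result = [7, 1, 4, 12, 18, 13].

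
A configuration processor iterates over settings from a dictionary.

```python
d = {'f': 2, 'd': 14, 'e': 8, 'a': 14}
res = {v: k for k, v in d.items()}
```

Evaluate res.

Step 1: Invert dict (swap keys and values):
  'f': 2 -> 2: 'f'
  'd': 14 -> 14: 'd'
  'e': 8 -> 8: 'e'
  'a': 14 -> 14: 'a'
Therefore res = {2: 'f', 14: 'a', 8: 'e'}.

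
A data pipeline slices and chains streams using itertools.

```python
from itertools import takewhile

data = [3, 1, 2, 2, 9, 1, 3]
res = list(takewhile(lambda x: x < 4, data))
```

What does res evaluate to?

Step 1: takewhile stops at first element >= 4:
  3 < 4: take
  1 < 4: take
  2 < 4: take
  2 < 4: take
  9 >= 4: stop
Therefore res = [3, 1, 2, 2].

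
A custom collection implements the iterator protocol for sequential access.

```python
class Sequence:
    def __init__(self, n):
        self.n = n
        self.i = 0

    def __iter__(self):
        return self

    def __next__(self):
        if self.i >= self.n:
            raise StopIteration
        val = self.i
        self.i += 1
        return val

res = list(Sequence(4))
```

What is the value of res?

Step 1: Sequence(4) creates an iterator counting 0 to 3.
Step 2: list() consumes all values: [0, 1, 2, 3].
Therefore res = [0, 1, 2, 3].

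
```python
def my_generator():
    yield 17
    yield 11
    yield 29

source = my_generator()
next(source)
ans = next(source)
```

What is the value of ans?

Step 1: my_generator() creates a generator.
Step 2: next(source) yields 17 (consumed and discarded).
Step 3: next(source) yields 11, assigned to ans.
Therefore ans = 11.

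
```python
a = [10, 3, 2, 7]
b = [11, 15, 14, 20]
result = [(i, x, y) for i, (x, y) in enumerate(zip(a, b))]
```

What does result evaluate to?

Step 1: enumerate(zip(a, b)) gives index with paired elements:
  i=0: (10, 11)
  i=1: (3, 15)
  i=2: (2, 14)
  i=3: (7, 20)
Therefore result = [(0, 10, 11), (1, 3, 15), (2, 2, 14), (3, 7, 20)].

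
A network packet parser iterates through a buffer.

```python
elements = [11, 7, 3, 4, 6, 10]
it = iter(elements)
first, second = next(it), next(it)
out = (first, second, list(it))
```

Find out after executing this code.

Step 1: Create iterator over [11, 7, 3, 4, 6, 10].
Step 2: first = 11, second = 7.
Step 3: Remaining elements: [3, 4, 6, 10].
Therefore out = (11, 7, [3, 4, 6, 10]).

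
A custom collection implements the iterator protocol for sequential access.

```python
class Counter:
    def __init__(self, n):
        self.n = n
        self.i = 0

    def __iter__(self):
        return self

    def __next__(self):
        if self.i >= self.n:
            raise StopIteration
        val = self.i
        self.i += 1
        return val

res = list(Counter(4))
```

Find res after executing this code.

Step 1: Counter(4) creates an iterator counting 0 to 3.
Step 2: list() consumes all values: [0, 1, 2, 3].
Therefore res = [0, 1, 2, 3].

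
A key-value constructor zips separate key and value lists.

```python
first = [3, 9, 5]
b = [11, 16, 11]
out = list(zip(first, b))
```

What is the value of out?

Step 1: zip pairs elements at same index:
  Index 0: (3, 11)
  Index 1: (9, 16)
  Index 2: (5, 11)
Therefore out = [(3, 11), (9, 16), (5, 11)].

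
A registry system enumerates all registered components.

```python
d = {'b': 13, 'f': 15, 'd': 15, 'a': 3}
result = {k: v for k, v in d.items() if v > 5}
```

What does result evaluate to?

Step 1: Filter items where value > 5:
  'b': 13 > 5: kept
  'f': 15 > 5: kept
  'd': 15 > 5: kept
  'a': 3 <= 5: removed
Therefore result = {'b': 13, 'f': 15, 'd': 15}.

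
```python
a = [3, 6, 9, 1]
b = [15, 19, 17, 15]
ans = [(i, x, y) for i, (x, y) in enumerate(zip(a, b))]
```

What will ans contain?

Step 1: enumerate(zip(a, b)) gives index with paired elements:
  i=0: (3, 15)
  i=1: (6, 19)
  i=2: (9, 17)
  i=3: (1, 15)
Therefore ans = [(0, 3, 15), (1, 6, 19), (2, 9, 17), (3, 1, 15)].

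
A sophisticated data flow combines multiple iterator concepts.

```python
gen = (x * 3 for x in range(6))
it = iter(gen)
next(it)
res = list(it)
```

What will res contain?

Step 1: Generator produces [0, 3, 6, 9, 12, 15].
Step 2: next(it) consumes first element (0).
Step 3: list(it) collects remaining: [3, 6, 9, 12, 15].
Therefore res = [3, 6, 9, 12, 15].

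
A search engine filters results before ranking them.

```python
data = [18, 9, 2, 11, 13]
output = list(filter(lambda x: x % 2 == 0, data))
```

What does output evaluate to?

Step 1: Filter elements divisible by 2:
  18 % 2 = 0: kept
  9 % 2 = 1: removed
  2 % 2 = 0: kept
  11 % 2 = 1: removed
  13 % 2 = 1: removed
Therefore output = [18, 2].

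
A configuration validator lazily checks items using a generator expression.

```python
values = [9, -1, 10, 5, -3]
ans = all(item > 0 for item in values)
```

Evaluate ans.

Step 1: Check item > 0 for each element in [9, -1, 10, 5, -3]:
  9 > 0: True
  -1 > 0: False
  10 > 0: True
  5 > 0: True
  -3 > 0: False
Step 2: all() returns False.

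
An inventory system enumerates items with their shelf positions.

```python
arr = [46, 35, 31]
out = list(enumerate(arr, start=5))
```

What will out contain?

Step 1: enumerate with start=5:
  (5, 46)
  (6, 35)
  (7, 31)
Therefore out = [(5, 46), (6, 35), (7, 31)].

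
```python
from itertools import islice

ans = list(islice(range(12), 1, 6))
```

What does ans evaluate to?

Step 1: islice(range(12), 1, 6) takes elements at indices [1, 6).
Step 2: Elements: [1, 2, 3, 4, 5].
Therefore ans = [1, 2, 3, 4, 5].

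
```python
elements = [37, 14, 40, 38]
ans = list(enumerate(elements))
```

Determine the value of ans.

Step 1: enumerate pairs each element with its index:
  (0, 37)
  (1, 14)
  (2, 40)
  (3, 38)
Therefore ans = [(0, 37), (1, 14), (2, 40), (3, 38)].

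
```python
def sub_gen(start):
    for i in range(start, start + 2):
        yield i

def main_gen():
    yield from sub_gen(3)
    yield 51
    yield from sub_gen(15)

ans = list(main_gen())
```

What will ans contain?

Step 1: main_gen() delegates to sub_gen(3):
  yield 3
  yield 4
Step 2: yield 51
Step 3: Delegates to sub_gen(15):
  yield 15
  yield 16
Therefore ans = [3, 4, 51, 15, 16].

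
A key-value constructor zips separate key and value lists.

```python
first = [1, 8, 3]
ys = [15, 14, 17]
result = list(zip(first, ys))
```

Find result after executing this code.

Step 1: zip pairs elements at same index:
  Index 0: (1, 15)
  Index 1: (8, 14)
  Index 2: (3, 17)
Therefore result = [(1, 15), (8, 14), (3, 17)].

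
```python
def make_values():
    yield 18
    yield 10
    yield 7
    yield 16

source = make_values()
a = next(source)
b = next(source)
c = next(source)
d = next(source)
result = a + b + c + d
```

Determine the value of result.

Step 1: Create generator and consume all values:
  a = next(source) = 18
  b = next(source) = 10
  c = next(source) = 7
  d = next(source) = 16
Step 2: result = 18 + 10 + 7 + 16 = 51.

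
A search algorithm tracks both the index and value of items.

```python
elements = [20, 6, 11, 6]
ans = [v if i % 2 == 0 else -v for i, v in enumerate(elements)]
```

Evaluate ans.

Step 1: For each (i, v), keep v if i is even, negate if odd:
  i=0 (even): keep 20
  i=1 (odd): negate to -6
  i=2 (even): keep 11
  i=3 (odd): negate to -6
Therefore ans = [20, -6, 11, -6].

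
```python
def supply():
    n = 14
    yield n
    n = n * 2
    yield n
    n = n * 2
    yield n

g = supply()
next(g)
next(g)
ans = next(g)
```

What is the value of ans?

Step 1: Trace through generator execution:
  Yield 1: n starts at 14, yield 14
  Yield 2: n = 14 * 2 = 28, yield 28
  Yield 3: n = 28 * 2 = 56, yield 56
Step 2: First next() gets 14, second next() gets the second value, third next() yields 56.
Therefore ans = 56.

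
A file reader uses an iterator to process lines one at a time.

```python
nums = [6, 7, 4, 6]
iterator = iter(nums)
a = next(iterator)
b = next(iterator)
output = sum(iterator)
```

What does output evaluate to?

Step 1: Create iterator over [6, 7, 4, 6].
Step 2: a = next() = 6, b = next() = 7.
Step 3: sum() of remaining [4, 6] = 10.
Therefore output = 10.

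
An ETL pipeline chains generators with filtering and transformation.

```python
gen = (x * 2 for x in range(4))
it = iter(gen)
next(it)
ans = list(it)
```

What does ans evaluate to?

Step 1: Generator produces [0, 2, 4, 6].
Step 2: next(it) consumes first element (0).
Step 3: list(it) collects remaining: [2, 4, 6].
Therefore ans = [2, 4, 6].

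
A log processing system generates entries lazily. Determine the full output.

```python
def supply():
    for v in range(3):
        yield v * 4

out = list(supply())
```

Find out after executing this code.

Step 1: For each v in range(3), yield v * 4:
  v=0: yield 0 * 4 = 0
  v=1: yield 1 * 4 = 4
  v=2: yield 2 * 4 = 8
Therefore out = [0, 4, 8].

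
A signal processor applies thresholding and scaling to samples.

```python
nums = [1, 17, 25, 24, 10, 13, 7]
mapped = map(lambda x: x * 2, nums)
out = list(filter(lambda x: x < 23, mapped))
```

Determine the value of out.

Step 1: Map x * 2:
  1 -> 2
  17 -> 34
  25 -> 50
  24 -> 48
  10 -> 20
  13 -> 26
  7 -> 14
Step 2: Filter for < 23:
  2: kept
  34: removed
  50: removed
  48: removed
  20: kept
  26: removed
  14: kept
Therefore out = [2, 20, 14].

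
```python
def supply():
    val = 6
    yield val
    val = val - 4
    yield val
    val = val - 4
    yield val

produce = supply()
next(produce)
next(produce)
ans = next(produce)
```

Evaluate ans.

Step 1: Trace through generator execution:
  Yield 1: val starts at 6, yield 6
  Yield 2: val = 6 - 4 = 2, yield 2
  Yield 3: val = 2 - 4 = -2, yield -2
Step 2: First next() gets 6, second next() gets the second value, third next() yields -2.
Therefore ans = -2.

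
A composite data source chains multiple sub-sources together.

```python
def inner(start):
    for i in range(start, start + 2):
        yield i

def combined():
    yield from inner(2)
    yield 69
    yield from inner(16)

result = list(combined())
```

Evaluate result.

Step 1: combined() delegates to inner(2):
  yield 2
  yield 3
Step 2: yield 69
Step 3: Delegates to inner(16):
  yield 16
  yield 17
Therefore result = [2, 3, 69, 16, 17].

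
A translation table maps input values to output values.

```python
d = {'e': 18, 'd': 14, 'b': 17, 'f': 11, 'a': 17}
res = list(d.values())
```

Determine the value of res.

Step 1: d.values() returns the dictionary values in insertion order.
Therefore res = [18, 14, 17, 11, 17].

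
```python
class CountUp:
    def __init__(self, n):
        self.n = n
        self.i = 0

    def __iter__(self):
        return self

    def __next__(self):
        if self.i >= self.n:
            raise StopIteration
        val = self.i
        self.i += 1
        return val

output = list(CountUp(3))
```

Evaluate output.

Step 1: CountUp(3) creates an iterator counting 0 to 2.
Step 2: list() consumes all values: [0, 1, 2].
Therefore output = [0, 1, 2].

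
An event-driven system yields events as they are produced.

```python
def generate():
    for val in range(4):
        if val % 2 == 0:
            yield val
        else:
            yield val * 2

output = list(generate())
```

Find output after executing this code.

Step 1: For each val in range(4), yield val if even, else val*2:
  val=0 (even): yield 0
  val=1 (odd): yield 1*2 = 2
  val=2 (even): yield 2
  val=3 (odd): yield 3*2 = 6
Therefore output = [0, 2, 2, 6].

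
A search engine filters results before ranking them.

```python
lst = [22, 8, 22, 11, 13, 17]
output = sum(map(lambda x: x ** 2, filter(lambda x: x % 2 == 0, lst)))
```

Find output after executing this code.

Step 1: Filter even numbers from [22, 8, 22, 11, 13, 17]: [22, 8, 22]
Step 2: Square each: [484, 64, 484]
Step 3: Sum = 1032.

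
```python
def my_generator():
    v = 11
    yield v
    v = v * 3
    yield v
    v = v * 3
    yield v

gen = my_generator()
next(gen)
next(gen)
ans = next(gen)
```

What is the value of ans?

Step 1: Trace through generator execution:
  Yield 1: v starts at 11, yield 11
  Yield 2: v = 11 * 3 = 33, yield 33
  Yield 3: v = 33 * 3 = 99, yield 99
Step 2: First next() gets 11, second next() gets the second value, third next() yields 99.
Therefore ans = 99.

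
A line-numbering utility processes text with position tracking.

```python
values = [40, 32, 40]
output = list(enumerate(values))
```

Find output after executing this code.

Step 1: enumerate pairs each element with its index:
  (0, 40)
  (1, 32)
  (2, 40)
Therefore output = [(0, 40), (1, 32), (2, 40)].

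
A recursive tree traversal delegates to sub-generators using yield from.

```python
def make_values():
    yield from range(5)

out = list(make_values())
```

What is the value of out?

Step 1: yield from delegates to the iterable, yielding each element.
Step 2: Collected values: [0, 1, 2, 3, 4].
Therefore out = [0, 1, 2, 3, 4].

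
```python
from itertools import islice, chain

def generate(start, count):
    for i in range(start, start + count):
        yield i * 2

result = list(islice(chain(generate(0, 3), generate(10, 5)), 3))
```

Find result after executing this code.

Step 1: generate(0, 3) yields [0, 2, 4].
Step 2: generate(10, 5) yields [20, 22, 24, 26, 28].
Step 3: chain concatenates: [0, 2, 4, 20, 22, 24, 26, 28].
Step 4: islice takes first 3: [0, 2, 4].
Therefore result = [0, 2, 4].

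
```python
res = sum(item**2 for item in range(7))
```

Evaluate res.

Step 1: Compute item**2 for each item in range(7):
  item=0: 0**2 = 0
  item=1: 1**2 = 1
  item=2: 2**2 = 4
  item=3: 3**2 = 9
  item=4: 4**2 = 16
  item=5: 5**2 = 25
  item=6: 6**2 = 36
Step 2: sum = 0 + 1 + 4 + 9 + 16 + 25 + 36 = 91.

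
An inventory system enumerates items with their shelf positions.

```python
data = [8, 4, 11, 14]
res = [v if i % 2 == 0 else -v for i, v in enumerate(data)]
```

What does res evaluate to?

Step 1: For each (i, v), keep v if i is even, negate if odd:
  i=0 (even): keep 8
  i=1 (odd): negate to -4
  i=2 (even): keep 11
  i=3 (odd): negate to -14
Therefore res = [8, -4, 11, -14].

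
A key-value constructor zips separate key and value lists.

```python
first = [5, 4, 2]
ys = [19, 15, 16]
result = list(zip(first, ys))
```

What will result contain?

Step 1: zip pairs elements at same index:
  Index 0: (5, 19)
  Index 1: (4, 15)
  Index 2: (2, 16)
Therefore result = [(5, 19), (4, 15), (2, 16)].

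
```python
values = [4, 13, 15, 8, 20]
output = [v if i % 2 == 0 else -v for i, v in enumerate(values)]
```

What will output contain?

Step 1: For each (i, v), keep v if i is even, negate if odd:
  i=0 (even): keep 4
  i=1 (odd): negate to -13
  i=2 (even): keep 15
  i=3 (odd): negate to -8
  i=4 (even): keep 20
Therefore output = [4, -13, 15, -8, 20].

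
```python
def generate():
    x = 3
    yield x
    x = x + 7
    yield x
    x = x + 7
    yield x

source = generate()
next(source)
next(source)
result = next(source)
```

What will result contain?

Step 1: Trace through generator execution:
  Yield 1: x starts at 3, yield 3
  Yield 2: x = 3 + 7 = 10, yield 10
  Yield 3: x = 10 + 7 = 17, yield 17
Step 2: First next() gets 3, second next() gets the second value, third next() yields 17.
Therefore result = 17.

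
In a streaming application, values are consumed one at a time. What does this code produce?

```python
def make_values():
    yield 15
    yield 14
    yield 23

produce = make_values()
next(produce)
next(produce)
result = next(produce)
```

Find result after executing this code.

Step 1: make_values() creates a generator.
Step 2: next(produce) yields 15 (consumed and discarded).
Step 3: next(produce) yields 14 (consumed and discarded).
Step 4: next(produce) yields 23, assigned to result.
Therefore result = 23.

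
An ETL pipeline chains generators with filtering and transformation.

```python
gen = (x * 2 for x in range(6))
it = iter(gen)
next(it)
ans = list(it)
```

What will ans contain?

Step 1: Generator produces [0, 2, 4, 6, 8, 10].
Step 2: next(it) consumes first element (0).
Step 3: list(it) collects remaining: [2, 4, 6, 8, 10].
Therefore ans = [2, 4, 6, 8, 10].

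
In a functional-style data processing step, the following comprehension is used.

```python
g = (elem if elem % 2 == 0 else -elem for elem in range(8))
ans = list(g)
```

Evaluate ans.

Step 1: For each elem in range(8), yield elem if even, else -elem:
  elem=0: even, yield 0
  elem=1: odd, yield -1
  elem=2: even, yield 2
  elem=3: odd, yield -3
  elem=4: even, yield 4
  elem=5: odd, yield -5
  elem=6: even, yield 6
  elem=7: odd, yield -7
Therefore ans = [0, -1, 2, -3, 4, -5, 6, -7].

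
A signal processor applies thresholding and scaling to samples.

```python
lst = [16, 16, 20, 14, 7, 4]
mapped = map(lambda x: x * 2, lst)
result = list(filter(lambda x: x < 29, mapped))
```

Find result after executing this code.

Step 1: Map x * 2:
  16 -> 32
  16 -> 32
  20 -> 40
  14 -> 28
  7 -> 14
  4 -> 8
Step 2: Filter for < 29:
  32: removed
  32: removed
  40: removed
  28: kept
  14: kept
  8: kept
Therefore result = [28, 14, 8].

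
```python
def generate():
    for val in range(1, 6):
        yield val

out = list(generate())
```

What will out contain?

Step 1: The generator yields each value from range(1, 6).
Step 2: list() consumes all yields: [1, 2, 3, 4, 5].
Therefore out = [1, 2, 3, 4, 5].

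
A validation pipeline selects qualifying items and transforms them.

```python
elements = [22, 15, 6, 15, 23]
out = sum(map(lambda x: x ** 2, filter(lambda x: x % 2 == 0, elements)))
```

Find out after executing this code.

Step 1: Filter even numbers from [22, 15, 6, 15, 23]: [22, 6]
Step 2: Square each: [484, 36]
Step 3: Sum = 520.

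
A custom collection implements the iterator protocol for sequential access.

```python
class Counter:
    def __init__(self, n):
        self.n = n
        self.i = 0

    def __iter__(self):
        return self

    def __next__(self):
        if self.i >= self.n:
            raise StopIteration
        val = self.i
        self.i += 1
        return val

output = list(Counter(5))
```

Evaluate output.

Step 1: Counter(5) creates an iterator counting 0 to 4.
Step 2: list() consumes all values: [0, 1, 2, 3, 4].
Therefore output = [0, 1, 2, 3, 4].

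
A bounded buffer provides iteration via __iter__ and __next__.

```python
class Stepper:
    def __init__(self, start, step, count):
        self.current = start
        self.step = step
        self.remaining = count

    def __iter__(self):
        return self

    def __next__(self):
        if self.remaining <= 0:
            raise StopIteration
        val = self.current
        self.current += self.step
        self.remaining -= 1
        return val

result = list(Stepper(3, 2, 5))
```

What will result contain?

Step 1: Stepper starts at 3, increments by 2, for 5 steps:
  Yield 3, then current += 2
  Yield 5, then current += 2
  Yield 7, then current += 2
  Yield 9, then current += 2
  Yield 11, then current += 2
Therefore result = [3, 5, 7, 9, 11].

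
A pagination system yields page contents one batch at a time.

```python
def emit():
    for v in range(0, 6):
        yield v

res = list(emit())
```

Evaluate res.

Step 1: The generator yields each value from range(0, 6).
Step 2: list() consumes all yields: [0, 1, 2, 3, 4, 5].
Therefore res = [0, 1, 2, 3, 4, 5].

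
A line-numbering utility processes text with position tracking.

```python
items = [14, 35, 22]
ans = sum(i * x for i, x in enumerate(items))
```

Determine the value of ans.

Step 1: Compute i * x for each (i, x) in enumerate([14, 35, 22]):
  i=0, x=14: 0*14 = 0
  i=1, x=35: 1*35 = 35
  i=2, x=22: 2*22 = 44
Step 2: sum = 0 + 35 + 44 = 79.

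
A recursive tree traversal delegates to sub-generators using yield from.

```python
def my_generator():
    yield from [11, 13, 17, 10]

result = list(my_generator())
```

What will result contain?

Step 1: yield from delegates to the iterable, yielding each element.
Step 2: Collected values: [11, 13, 17, 10].
Therefore result = [11, 13, 17, 10].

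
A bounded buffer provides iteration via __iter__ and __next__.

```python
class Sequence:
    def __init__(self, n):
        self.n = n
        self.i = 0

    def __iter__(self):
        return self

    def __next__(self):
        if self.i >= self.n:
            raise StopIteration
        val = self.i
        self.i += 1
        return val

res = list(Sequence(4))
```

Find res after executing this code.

Step 1: Sequence(4) creates an iterator counting 0 to 3.
Step 2: list() consumes all values: [0, 1, 2, 3].
Therefore res = [0, 1, 2, 3].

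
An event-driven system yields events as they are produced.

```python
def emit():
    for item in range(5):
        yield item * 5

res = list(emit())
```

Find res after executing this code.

Step 1: For each item in range(5), yield item * 5:
  item=0: yield 0 * 5 = 0
  item=1: yield 1 * 5 = 5
  item=2: yield 2 * 5 = 10
  item=3: yield 3 * 5 = 15
  item=4: yield 4 * 5 = 20
Therefore res = [0, 5, 10, 15, 20].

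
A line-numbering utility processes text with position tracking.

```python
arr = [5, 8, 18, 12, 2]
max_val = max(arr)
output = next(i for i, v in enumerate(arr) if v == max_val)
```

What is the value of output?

Step 1: max([5, 8, 18, 12, 2]) = 18.
Step 2: Find first index where value == 18:
  Index 0: 5 != 18
  Index 1: 8 != 18
  Index 2: 18 == 18, found!
Therefore output = 2.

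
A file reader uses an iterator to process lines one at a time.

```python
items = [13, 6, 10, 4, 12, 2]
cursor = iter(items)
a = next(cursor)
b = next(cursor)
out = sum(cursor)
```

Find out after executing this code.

Step 1: Create iterator over [13, 6, 10, 4, 12, 2].
Step 2: a = next() = 13, b = next() = 6.
Step 3: sum() of remaining [10, 4, 12, 2] = 28.
Therefore out = 28.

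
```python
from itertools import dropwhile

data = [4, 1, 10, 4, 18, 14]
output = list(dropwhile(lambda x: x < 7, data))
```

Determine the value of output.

Step 1: dropwhile drops elements while < 7:
  4 < 7: dropped
  1 < 7: dropped
  10: kept (dropping stopped)
Step 2: Remaining elements kept regardless of condition.
Therefore output = [10, 4, 18, 14].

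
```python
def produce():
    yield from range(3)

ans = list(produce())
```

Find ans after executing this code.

Step 1: yield from delegates to the iterable, yielding each element.
Step 2: Collected values: [0, 1, 2].
Therefore ans = [0, 1, 2].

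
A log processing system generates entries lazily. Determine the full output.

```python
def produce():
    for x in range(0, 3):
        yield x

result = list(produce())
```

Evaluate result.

Step 1: The generator yields each value from range(0, 3).
Step 2: list() consumes all yields: [0, 1, 2].
Therefore result = [0, 1, 2].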